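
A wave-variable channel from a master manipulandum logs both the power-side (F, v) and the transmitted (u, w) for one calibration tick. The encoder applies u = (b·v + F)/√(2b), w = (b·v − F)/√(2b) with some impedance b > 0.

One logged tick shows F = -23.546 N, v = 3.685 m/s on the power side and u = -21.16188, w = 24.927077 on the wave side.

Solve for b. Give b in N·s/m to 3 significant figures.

u + w = 3.765197;  u + w = √(2b)·v, so √(2b) = 3.765197/3.685 = 1.021763.
b = (√(2b))²/2 = 1.044000/2 = 0.522000.
(Check via u − w = 2F/√(2b): u − w = -46.088957, 2F/√(2b) = -46.088962.)

b = 0.522 N·s/m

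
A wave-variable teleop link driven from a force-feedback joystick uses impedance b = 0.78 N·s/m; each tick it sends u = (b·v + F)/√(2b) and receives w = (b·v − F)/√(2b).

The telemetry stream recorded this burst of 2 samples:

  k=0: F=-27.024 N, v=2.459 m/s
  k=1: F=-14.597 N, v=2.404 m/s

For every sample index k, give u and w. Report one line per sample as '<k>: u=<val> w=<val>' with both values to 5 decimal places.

0: u=-20.10087 w=23.17216
1: u=-10.18566 w=13.18825

k=0: b·v=0.78×2.459=1.91802; √(2b)=1.24900; u=(1.91802+(-27.024))/1.24900=-20.10087, w=(1.91802−(-27.024))/1.24900=23.17216
k=1: b·v=0.78×2.404=1.87512; √(2b)=1.24900; u=(1.87512+(-14.597))/1.24900=-10.18566, w=(1.87512−(-14.597))/1.24900=13.18825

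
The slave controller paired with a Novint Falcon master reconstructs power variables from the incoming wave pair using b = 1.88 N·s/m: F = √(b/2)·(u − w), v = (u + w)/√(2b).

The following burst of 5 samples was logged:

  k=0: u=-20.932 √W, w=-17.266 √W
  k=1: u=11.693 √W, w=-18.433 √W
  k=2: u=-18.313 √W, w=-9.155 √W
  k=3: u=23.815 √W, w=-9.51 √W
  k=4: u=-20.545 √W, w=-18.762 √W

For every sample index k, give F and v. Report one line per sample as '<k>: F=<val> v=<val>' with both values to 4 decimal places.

k=0: u−w=-3.6660, u+w=-38.1980; √(b/2)=0.9695, √(2b)=1.9391; F=0.9695×(-3.666)=-3.5543, v=-38.1980/1.9391=-19.6991
k=1: u−w=30.1260, u+w=-6.7400; √(b/2)=0.9695, √(2b)=1.9391; F=0.9695×30.126=29.2082, v=-6.7400/1.9391=-3.4759
k=2: u−w=-9.1580, u+w=-27.4680; √(b/2)=0.9695, √(2b)=1.9391; F=0.9695×(-9.158)=-8.8790, v=-27.4680/1.9391=-14.1655
k=3: u−w=33.3250, u+w=14.3050; √(b/2)=0.9695, √(2b)=1.9391; F=0.9695×33.325=32.3098, v=14.3050/1.9391=7.3772
k=4: u−w=-1.7830, u+w=-39.3070; √(b/2)=0.9695, √(2b)=1.9391; F=0.9695×(-1.783)=-1.7287, v=-39.3070/1.9391=-20.2710

0: F=-3.5543 v=-19.6991
1: F=29.2082 v=-3.4759
2: F=-8.8790 v=-14.1655
3: F=32.3098 v=7.3772
4: F=-1.7287 v=-20.2710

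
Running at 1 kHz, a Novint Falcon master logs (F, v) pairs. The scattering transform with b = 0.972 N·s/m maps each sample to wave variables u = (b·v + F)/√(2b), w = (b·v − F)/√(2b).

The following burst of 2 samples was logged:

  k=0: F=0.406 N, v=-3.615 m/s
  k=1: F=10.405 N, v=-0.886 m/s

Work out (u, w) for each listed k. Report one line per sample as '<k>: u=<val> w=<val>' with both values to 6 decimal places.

k=0: b·v=0.972×(-3.615)=-3.513780; √(2b)=1.394274; u=(-3.513780+0.406)/1.394274=-2.228959, w=(-3.513780−0.406)/1.394274=-2.811341
k=1: b·v=0.972×(-0.886)=-0.861192; √(2b)=1.394274; u=(-0.861192+10.405)/1.394274=6.845002, w=(-0.861192−10.405)/1.394274=-8.080329

0: u=-2.228959 w=-2.811341
1: u=6.845002 w=-8.080329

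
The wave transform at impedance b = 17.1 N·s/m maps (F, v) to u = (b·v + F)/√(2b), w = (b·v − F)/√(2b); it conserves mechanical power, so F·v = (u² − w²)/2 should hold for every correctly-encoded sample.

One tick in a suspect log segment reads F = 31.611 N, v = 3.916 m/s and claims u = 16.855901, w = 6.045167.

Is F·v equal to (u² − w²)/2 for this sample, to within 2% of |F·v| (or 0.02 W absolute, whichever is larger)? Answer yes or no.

yes

F·v = 31.611×3.916 = 123.788676 W.
(u² − w²)/2 = (284.121399 − 36.544044)/2 = 123.788677 W.
|Δ| = 0.000001;  2% of max(1, |F·v|) = 2.475774.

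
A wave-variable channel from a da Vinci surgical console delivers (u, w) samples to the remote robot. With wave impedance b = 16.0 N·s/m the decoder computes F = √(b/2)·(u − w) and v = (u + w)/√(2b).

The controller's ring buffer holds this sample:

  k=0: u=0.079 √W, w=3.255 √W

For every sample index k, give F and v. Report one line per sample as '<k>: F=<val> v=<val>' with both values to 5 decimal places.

k=0: u−w=-3.17600, u+w=3.33400; √(b/2)=2.82843, √(2b)=5.65685; F=2.82843×(-3.176)=-8.98308, v=3.33400/5.65685=0.58937

0: F=-8.98308 v=0.58937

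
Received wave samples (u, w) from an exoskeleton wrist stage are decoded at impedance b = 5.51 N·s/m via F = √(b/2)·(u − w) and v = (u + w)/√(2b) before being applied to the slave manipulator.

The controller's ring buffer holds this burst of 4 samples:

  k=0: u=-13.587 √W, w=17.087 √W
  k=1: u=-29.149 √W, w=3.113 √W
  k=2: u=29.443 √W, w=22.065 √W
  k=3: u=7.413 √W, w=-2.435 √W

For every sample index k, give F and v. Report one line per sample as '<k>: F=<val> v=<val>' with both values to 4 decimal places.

0: F=-50.9133 v=1.0543
1: F=-53.5491 v=-7.8430
2: F=12.2461 v=15.5161
3: F=16.3459 v=1.4996

k=0: u−w=-30.6740, u+w=3.5000; √(b/2)=1.6598, √(2b)=3.3196; F=1.6598×(-30.674)=-50.9133, v=3.5000/3.3196=1.0543
k=1: u−w=-32.2620, u+w=-26.0360; √(b/2)=1.6598, √(2b)=3.3196; F=1.6598×(-32.262)=-53.5491, v=-26.0360/3.3196=-7.8430
k=2: u−w=7.3780, u+w=51.5080; √(b/2)=1.6598, √(2b)=3.3196; F=1.6598×7.378=12.2461, v=51.5080/3.3196=15.5161
k=3: u−w=9.8480, u+w=4.9780; √(b/2)=1.6598, √(2b)=3.3196; F=1.6598×9.848=16.3459, v=4.9780/3.3196=1.4996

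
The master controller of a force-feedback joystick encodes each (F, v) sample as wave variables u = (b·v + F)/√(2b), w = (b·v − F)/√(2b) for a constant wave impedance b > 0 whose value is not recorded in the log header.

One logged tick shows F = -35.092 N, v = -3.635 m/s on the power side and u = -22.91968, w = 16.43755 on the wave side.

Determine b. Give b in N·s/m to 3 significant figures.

b = 1.59 N·s/m

u + w = -6.48213;  u + w = √(2b)·v, so √(2b) = -6.48213/(-3.635) = 1.78325.
b = (√(2b))²/2 = 3.18000/2 = 1.59000.
(Check via u − w = 2F/√(2b): u − w = -39.35723, 2F/√(2b) = -39.35725.)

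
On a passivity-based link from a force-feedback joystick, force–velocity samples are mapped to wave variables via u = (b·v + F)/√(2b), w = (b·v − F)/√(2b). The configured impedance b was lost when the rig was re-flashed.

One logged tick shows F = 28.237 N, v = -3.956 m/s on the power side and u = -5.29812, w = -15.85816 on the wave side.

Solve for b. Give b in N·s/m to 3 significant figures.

b = 14.3 N·s/m

u + w = -21.15628;  u + w = √(2b)·v, so √(2b) = -21.15628/(-3.956) = 5.34790.
b = (√(2b))²/2 = 28.60000/2 = 14.30000.
(Check via u − w = 2F/√(2b): u − w = 10.56004, 2F/√(2b) = 10.56004.)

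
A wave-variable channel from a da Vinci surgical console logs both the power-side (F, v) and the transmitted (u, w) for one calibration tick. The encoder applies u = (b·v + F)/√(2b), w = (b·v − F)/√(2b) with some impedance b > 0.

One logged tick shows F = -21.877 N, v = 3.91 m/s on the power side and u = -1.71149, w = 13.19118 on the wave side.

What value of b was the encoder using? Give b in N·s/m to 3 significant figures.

b = 4.31 N·s/m

u + w = 11.4797;  u + w = √(2b)·v, so √(2b) = 11.4797/3.91 = 2.9360.
b = (√(2b))²/2 = 8.6200/2 = 4.3100.
(Check via u − w = 2F/√(2b): u − w = -14.9027, 2F/√(2b) = -14.9027.)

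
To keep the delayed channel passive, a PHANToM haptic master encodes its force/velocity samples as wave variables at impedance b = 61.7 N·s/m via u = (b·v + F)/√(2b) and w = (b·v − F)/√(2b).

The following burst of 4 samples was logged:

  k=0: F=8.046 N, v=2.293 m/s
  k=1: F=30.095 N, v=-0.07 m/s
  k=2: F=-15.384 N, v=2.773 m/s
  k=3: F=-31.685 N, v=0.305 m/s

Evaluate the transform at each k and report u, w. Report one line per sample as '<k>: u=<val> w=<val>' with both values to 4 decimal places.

0: u=13.4603 w=12.0117
1: u=2.3204 w=-3.0980
2: u=14.0171 w=16.7869
3: u=-1.1583 w=4.5464

k=0: b·v=61.7×2.293=141.4781; √(2b)=11.1086; u=(141.4781+8.046)/11.1086=13.4603, w=(141.4781−8.046)/11.1086=12.0117
k=1: b·v=61.7×(-0.07)=-4.3190; √(2b)=11.1086; u=(-4.3190+30.095)/11.1086=2.3204, w=(-4.3190−30.095)/11.1086=-3.0980
k=2: b·v=61.7×2.773=171.0941; √(2b)=11.1086; u=(171.0941+(-15.384))/11.1086=14.0171, w=(171.0941−(-15.384))/11.1086=16.7869
k=3: b·v=61.7×0.305=18.8185; √(2b)=11.1086; u=(18.8185+(-31.685))/11.1086=-1.1583, w=(18.8185−(-31.685))/11.1086=4.5464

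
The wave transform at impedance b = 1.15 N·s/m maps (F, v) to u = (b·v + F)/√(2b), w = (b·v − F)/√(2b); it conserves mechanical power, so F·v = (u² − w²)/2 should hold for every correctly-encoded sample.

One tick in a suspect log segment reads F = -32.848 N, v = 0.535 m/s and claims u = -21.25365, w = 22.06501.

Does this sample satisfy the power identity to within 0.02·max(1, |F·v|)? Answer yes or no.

F·v = (-32.848)×0.535 = -17.57368 W.
(u² − w²)/2 = (451.71764 − 486.86467)/2 = -17.57351 W.
|Δ| = 0.00017;  2% of max(1, |F·v|) = 0.35147.

yes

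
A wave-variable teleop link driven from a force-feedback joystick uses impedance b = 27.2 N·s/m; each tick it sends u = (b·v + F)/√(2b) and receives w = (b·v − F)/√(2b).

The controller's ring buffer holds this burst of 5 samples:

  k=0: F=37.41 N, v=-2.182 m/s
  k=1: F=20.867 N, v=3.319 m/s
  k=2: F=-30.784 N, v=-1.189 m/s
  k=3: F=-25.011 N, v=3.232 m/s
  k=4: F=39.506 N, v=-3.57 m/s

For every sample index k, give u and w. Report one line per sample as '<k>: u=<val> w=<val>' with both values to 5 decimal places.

0: u=-2.97471 w=-13.11892
1: u=15.06905 w=9.41069
2: u=-8.55856 w=-0.21107
3: u=8.52800 w=15.31006
4: u=-7.80923 w=-18.52179

k=0: b·v=27.2×(-2.182)=-59.35040; √(2b)=7.37564; u=(-59.35040+37.41)/7.37564=-2.97471, w=(-59.35040−37.41)/7.37564=-13.11892
k=1: b·v=27.2×3.319=90.27680; √(2b)=7.37564; u=(90.27680+20.867)/7.37564=15.06905, w=(90.27680−20.867)/7.37564=9.41069
k=2: b·v=27.2×(-1.189)=-32.34080; √(2b)=7.37564; u=(-32.34080+(-30.784))/7.37564=-8.55856, w=(-32.34080−(-30.784))/7.37564=-0.21107
k=3: b·v=27.2×3.232=87.91040; √(2b)=7.37564; u=(87.91040+(-25.011))/7.37564=8.52800, w=(87.91040−(-25.011))/7.37564=15.31006
k=4: b·v=27.2×(-3.57)=-97.10400; √(2b)=7.37564; u=(-97.10400+39.506)/7.37564=-7.80923, w=(-97.10400−39.506)/7.37564=-18.52179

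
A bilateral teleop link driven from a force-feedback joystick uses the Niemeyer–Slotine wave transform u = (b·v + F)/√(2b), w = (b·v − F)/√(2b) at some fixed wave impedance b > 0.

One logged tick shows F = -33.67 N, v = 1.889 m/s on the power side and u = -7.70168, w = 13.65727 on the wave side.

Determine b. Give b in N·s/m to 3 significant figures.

u + w = 5.95559;  u + w = √(2b)·v, so √(2b) = 5.95559/1.889 = 3.15277.
b = (√(2b))²/2 = 9.93998/2 = 4.96999.
(Check via u − w = 2F/√(2b): u − w = -21.35895, 2F/√(2b) = -21.35897.)

b = 4.97 N·s/m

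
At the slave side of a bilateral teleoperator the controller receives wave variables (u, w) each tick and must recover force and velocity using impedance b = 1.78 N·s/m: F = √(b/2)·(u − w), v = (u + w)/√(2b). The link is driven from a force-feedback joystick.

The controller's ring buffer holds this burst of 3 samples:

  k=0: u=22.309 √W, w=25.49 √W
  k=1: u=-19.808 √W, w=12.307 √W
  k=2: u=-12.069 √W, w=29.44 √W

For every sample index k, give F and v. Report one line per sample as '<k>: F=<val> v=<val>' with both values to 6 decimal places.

0: F=-3.000949 v=25.333419
1: F=-30.297230 v=-3.975522
2: F=-39.159512 v=9.206612

k=0: u−w=-3.181000, u+w=47.799000; √(b/2)=0.943398, √(2b)=1.886796; F=0.943398×(-3.181)=-3.000949, v=47.799000/1.886796=25.333419
k=1: u−w=-32.115000, u+w=-7.501000; √(b/2)=0.943398, √(2b)=1.886796; F=0.943398×(-32.115)=-30.297230, v=-7.501000/1.886796=-3.975522
k=2: u−w=-41.509000, u+w=17.371000; √(b/2)=0.943398, √(2b)=1.886796; F=0.943398×(-41.509)=-39.159512, v=17.371000/1.886796=9.206612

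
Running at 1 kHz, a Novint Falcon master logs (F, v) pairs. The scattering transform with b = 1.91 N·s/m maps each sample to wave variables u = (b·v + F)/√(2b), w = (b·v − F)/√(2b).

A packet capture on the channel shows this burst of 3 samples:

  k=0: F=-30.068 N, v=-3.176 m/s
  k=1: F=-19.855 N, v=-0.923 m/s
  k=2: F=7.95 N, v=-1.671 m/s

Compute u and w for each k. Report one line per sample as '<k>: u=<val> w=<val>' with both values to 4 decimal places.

k=0: b·v=1.91×(-3.176)=-6.0662; √(2b)=1.9545; u=(-6.0662+(-30.068))/1.9545=-18.4878, w=(-6.0662−(-30.068))/1.9545=12.2804
k=1: b·v=1.91×(-0.923)=-1.7629; √(2b)=1.9545; u=(-1.7629+(-19.855))/1.9545=-11.0607, w=(-1.7629−(-19.855))/1.9545=9.2567
k=2: b·v=1.91×(-1.671)=-3.1916; √(2b)=1.9545; u=(-3.1916+7.95)/1.9545=2.4346, w=(-3.1916−7.95)/1.9545=-5.7005

0: u=-18.4878 w=12.2804
1: u=-11.0607 w=9.2567
2: u=2.4346 w=-5.7005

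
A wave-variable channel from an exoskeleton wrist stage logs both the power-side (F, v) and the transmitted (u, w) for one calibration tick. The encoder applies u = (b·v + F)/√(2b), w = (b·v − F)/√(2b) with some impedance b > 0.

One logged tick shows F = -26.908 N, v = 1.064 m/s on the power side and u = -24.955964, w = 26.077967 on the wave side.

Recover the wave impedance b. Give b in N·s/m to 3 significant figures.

u + w = 1.122003;  u + w = √(2b)·v, so √(2b) = 1.122003/1.064 = 1.054514.
b = (√(2b))²/2 = 1.112000/2 = 0.556000.
(Check via u − w = 2F/√(2b): u − w = -51.033931, 2F/√(2b) = -51.033931.)

b = 0.556 N·s/m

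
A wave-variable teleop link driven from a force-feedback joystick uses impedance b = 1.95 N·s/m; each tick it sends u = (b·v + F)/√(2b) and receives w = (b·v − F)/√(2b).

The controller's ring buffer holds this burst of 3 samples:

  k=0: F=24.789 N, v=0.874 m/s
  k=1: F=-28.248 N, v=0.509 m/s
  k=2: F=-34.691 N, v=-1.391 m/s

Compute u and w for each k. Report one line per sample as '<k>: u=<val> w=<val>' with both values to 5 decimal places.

0: u=13.41540 w=-11.68939
1: u=-13.80133 w=14.80653
2: u=-18.93997 w=16.19297

k=0: b·v=1.95×0.874=1.70430; √(2b)=1.97484; u=(1.70430+24.789)/1.97484=13.41540, w=(1.70430−24.789)/1.97484=-11.68939
k=1: b·v=1.95×0.509=0.99255; √(2b)=1.97484; u=(0.99255+(-28.248))/1.97484=-13.80133, w=(0.99255−(-28.248))/1.97484=14.80653
k=2: b·v=1.95×(-1.391)=-2.71245; √(2b)=1.97484; u=(-2.71245+(-34.691))/1.97484=-18.93997, w=(-2.71245−(-34.691))/1.97484=16.19297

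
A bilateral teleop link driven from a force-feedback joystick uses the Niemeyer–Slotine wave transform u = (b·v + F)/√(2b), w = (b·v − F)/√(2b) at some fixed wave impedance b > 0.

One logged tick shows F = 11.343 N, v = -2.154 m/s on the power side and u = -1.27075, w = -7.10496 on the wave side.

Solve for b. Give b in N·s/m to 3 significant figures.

u + w = -8.3757;  u + w = √(2b)·v, so √(2b) = -8.3757/(-2.154) = 3.8884.
b = (√(2b))²/2 = 15.1200/2 = 7.5600.
(Check via u − w = 2F/√(2b): u − w = 5.8342, 2F/√(2b) = 5.8342.)

b = 7.56 N·s/m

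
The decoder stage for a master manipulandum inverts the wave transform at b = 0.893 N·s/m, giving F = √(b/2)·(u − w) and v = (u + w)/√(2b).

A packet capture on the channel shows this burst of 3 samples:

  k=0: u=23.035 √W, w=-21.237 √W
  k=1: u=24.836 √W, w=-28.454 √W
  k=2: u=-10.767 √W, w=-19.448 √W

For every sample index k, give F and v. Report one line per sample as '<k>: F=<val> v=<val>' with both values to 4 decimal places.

k=0: u−w=44.2720, u+w=1.7980; √(b/2)=0.6682, √(2b)=1.3364; F=0.6682×44.272=29.5828, v=1.7980/1.3364=1.3454
k=1: u−w=53.2900, u+w=-3.6180; √(b/2)=0.6682, √(2b)=1.3364; F=0.6682×53.29=35.6087, v=-3.6180/1.3364=-2.7072
k=2: u−w=8.6810, u+w=-30.2150; √(b/2)=0.6682, √(2b)=1.3364; F=0.6682×8.681=5.8007, v=-30.2150/1.3364=-22.6090

0: F=29.5828 v=1.3454
1: F=35.6087 v=-2.7072
2: F=5.8007 v=-22.6090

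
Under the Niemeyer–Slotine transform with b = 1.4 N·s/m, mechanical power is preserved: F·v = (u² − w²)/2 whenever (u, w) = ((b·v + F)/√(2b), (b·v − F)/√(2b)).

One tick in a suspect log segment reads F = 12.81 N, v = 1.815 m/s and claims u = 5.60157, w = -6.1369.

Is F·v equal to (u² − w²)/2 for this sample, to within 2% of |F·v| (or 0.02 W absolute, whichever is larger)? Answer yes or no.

F·v = 12.81×1.815 = 23.25015 W.
(u² − w²)/2 = (31.37759 − 37.66154)/2 = -3.14198 W.
|Δ| = 26.39213;  2% of max(1, |F·v|) = 0.46500.

no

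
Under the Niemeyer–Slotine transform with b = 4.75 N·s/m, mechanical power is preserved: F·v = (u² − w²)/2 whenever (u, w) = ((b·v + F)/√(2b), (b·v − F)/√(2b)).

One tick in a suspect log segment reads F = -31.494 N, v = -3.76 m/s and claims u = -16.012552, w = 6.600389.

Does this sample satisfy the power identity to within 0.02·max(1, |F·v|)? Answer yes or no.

no

F·v = (-31.494)×(-3.76) = 118.417440 W.
(u² − w²)/2 = (256.401822 − 43.565135)/2 = 106.418343 W.
|Δ| = 11.999097;  2% of max(1, |F·v|) = 2.368349.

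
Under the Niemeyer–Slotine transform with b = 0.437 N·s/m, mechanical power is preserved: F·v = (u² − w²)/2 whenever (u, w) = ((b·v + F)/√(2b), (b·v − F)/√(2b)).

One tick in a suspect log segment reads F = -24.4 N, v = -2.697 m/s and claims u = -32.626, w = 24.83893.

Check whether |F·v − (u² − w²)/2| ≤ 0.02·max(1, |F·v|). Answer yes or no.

F·v = (-24.4)×(-2.697) = 65.8068 W.
(u² − w²)/2 = (1064.4559 − 616.9724)/2 = 223.7417 W.
|Δ| = 157.9349;  2% of max(1, |F·v|) = 1.3161.

no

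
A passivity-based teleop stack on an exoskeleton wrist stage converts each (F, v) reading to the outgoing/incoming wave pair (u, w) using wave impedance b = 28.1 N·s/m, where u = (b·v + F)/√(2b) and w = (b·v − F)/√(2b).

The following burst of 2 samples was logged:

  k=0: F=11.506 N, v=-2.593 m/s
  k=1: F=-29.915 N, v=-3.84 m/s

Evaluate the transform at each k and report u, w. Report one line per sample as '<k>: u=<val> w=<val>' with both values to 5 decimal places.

0: u=-8.18461 w=-11.25424
1: u=-18.38404 w=-10.40316

k=0: b·v=28.1×(-2.593)=-72.86330; √(2b)=7.49667; u=(-72.86330+11.506)/7.49667=-8.18461, w=(-72.86330−11.506)/7.49667=-11.25424
k=1: b·v=28.1×(-3.84)=-107.90400; √(2b)=7.49667; u=(-107.90400+(-29.915))/7.49667=-18.38404, w=(-107.90400−(-29.915))/7.49667=-10.40316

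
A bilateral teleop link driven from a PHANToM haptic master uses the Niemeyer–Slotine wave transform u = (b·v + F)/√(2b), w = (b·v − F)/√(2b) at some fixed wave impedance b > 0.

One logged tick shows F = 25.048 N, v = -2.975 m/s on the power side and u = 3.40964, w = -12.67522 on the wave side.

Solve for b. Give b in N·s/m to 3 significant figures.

b = 4.85 N·s/m

u + w = -9.26558;  u + w = √(2b)·v, so √(2b) = -9.26558/(-2.975) = 3.11448.
b = (√(2b))²/2 = 9.69999/2 = 4.84999.
(Check via u − w = 2F/√(2b): u − w = 16.08486, 2F/√(2b) = 16.08486.)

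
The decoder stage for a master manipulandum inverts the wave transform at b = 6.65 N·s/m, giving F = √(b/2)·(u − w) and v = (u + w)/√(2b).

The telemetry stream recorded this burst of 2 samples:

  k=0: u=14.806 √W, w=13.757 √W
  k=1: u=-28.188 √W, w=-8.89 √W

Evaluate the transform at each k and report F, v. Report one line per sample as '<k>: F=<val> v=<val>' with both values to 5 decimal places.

k=0: u−w=1.04900, u+w=28.56300; √(b/2)=1.82346, √(2b)=3.64692; F=1.82346×1.049=1.91281, v=28.56300/3.64692=7.83210
k=1: u−w=-19.29800, u+w=-37.07800; √(b/2)=1.82346, √(2b)=3.64692; F=1.82346×(-19.298)=-35.18910, v=-37.07800/3.64692=-10.16695

0: F=1.91281 v=7.83210
1: F=-35.18910 v=-10.16695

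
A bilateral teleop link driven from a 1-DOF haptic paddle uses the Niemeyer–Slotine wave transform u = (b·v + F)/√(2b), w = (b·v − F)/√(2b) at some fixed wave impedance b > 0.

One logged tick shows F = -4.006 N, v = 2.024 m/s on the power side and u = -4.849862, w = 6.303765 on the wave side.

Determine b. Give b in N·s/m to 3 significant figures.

b = 0.258 N·s/m

u + w = 1.453903;  u + w = √(2b)·v, so √(2b) = 1.453903/2.024 = 0.718332.
b = (√(2b))²/2 = 0.516000/2 = 0.258000.
(Check via u − w = 2F/√(2b): u − w = -11.153627, 2F/√(2b) = -11.153624.)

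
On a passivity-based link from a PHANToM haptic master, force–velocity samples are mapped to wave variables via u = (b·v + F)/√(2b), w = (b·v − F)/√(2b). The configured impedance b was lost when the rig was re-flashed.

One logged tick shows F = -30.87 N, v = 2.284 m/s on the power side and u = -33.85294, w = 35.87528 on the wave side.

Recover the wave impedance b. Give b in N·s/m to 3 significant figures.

b = 0.392 N·s/m

u + w = 2.0223;  u + w = √(2b)·v, so √(2b) = 2.0223/2.284 = 0.8854.
b = (√(2b))²/2 = 0.7840/2 = 0.3920.
(Check via u − w = 2F/√(2b): u − w = -69.7282, 2F/√(2b) = -69.7282.)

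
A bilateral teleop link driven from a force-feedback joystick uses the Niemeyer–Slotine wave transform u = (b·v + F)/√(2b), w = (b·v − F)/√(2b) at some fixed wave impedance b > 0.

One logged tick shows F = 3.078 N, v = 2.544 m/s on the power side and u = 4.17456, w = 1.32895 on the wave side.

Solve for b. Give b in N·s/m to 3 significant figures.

b = 2.34 N·s/m

u + w = 5.5035;  u + w = √(2b)·v, so √(2b) = 5.5035/2.544 = 2.1633.
b = (√(2b))²/2 = 4.6800/2 = 2.3400.
(Check via u − w = 2F/√(2b): u − w = 2.8456, 2F/√(2b) = 2.8456.)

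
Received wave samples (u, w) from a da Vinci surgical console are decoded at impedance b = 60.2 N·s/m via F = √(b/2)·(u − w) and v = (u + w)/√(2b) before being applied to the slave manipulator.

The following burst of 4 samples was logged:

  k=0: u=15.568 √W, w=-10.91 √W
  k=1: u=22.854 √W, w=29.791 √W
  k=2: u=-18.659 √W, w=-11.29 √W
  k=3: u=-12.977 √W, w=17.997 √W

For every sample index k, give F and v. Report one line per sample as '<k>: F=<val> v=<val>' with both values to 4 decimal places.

k=0: u−w=26.4780, u+w=4.6580; √(b/2)=5.4863, √(2b)=10.9727; F=5.4863×26.478=145.2675, v=4.6580/10.9727=0.4245
k=1: u−w=-6.9370, u+w=52.6450; √(b/2)=5.4863, √(2b)=10.9727; F=5.4863×(-6.937)=-38.0588, v=52.6450/10.9727=4.7978
k=2: u−w=-7.3690, u+w=-29.9490; √(b/2)=5.4863, √(2b)=10.9727; F=5.4863×(-7.369)=-40.4289, v=-29.9490/10.9727=-2.7294
k=3: u−w=-30.9740, u+w=5.0200; √(b/2)=5.4863, √(2b)=10.9727; F=5.4863×(-30.974)=-169.9341, v=5.0200/10.9727=0.4575

0: F=145.2675 v=0.4245
1: F=-38.0588 v=4.7978
2: F=-40.4289 v=-2.7294
3: F=-169.9341 v=0.4575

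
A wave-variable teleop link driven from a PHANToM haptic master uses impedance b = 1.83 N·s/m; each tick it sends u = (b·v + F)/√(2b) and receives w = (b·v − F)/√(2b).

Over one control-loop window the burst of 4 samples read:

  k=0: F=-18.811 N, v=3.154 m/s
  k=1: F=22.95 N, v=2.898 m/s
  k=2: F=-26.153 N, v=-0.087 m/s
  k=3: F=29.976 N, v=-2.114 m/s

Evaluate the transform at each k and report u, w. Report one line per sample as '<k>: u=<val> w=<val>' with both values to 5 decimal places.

0: u=-6.81569 w=12.84965
1: u=14.76826 w=-9.22406
2: u=-13.75361 w=13.58717
3: u=13.64655 w=-17.69087

k=0: b·v=1.83×3.154=5.77182; √(2b)=1.91311; u=(5.77182+(-18.811))/1.91311=-6.81569, w=(5.77182−(-18.811))/1.91311=12.84965
k=1: b·v=1.83×2.898=5.30334; √(2b)=1.91311; u=(5.30334+22.95)/1.91311=14.76826, w=(5.30334−22.95)/1.91311=-9.22406
k=2: b·v=1.83×(-0.087)=-0.15921; √(2b)=1.91311; u=(-0.15921+(-26.153))/1.91311=-13.75361, w=(-0.15921−(-26.153))/1.91311=13.58717
k=3: b·v=1.83×(-2.114)=-3.86862; √(2b)=1.91311; u=(-3.86862+29.976)/1.91311=13.64655, w=(-3.86862−29.976)/1.91311=-17.69087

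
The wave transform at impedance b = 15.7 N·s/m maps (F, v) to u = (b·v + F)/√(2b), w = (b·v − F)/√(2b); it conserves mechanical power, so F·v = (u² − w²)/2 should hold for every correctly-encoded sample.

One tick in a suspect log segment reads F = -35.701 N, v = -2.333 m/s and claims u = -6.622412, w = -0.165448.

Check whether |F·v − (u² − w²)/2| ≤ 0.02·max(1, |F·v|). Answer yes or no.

no

F·v = (-35.701)×(-2.333) = 83.290433 W.
(u² − w²)/2 = (43.856341 − 0.027373)/2 = 21.914484 W.
|Δ| = 61.375949;  2% of max(1, |F·v|) = 1.665809.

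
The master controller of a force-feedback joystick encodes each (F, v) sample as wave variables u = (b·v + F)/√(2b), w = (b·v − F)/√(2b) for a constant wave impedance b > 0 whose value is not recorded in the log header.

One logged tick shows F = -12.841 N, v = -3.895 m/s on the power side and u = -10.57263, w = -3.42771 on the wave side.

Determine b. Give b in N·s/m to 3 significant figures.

u + w = -14.0003;  u + w = √(2b)·v, so √(2b) = -14.0003/(-3.895) = 3.5944.
b = (√(2b))²/2 = 12.9200/2 = 6.4600.
(Check via u − w = 2F/√(2b): u − w = -7.1449, 2F/√(2b) = -7.1449.)

b = 6.46 N·s/m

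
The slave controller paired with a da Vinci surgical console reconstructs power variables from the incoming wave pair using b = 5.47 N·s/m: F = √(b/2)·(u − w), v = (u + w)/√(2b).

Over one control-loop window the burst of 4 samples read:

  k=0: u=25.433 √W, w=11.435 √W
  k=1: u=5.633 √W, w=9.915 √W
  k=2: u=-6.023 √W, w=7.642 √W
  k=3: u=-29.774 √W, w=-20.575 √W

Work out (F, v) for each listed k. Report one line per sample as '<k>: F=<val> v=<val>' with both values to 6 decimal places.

0: F=23.149662 v=11.146562
1: F=-7.081501 v=4.700736
2: F=-22.598952 v=0.489484
3: F=-15.213155 v=-15.222367

k=0: u−w=13.998000, u+w=36.868000; √(b/2)=1.653784, √(2b)=3.307567; F=1.653784×13.998=23.149662, v=36.868000/3.307567=11.146562
k=1: u−w=-4.282000, u+w=15.548000; √(b/2)=1.653784, √(2b)=3.307567; F=1.653784×(-4.282)=-7.081501, v=15.548000/3.307567=4.700736
k=2: u−w=-13.665000, u+w=1.619000; √(b/2)=1.653784, √(2b)=3.307567; F=1.653784×(-13.665)=-22.598952, v=1.619000/3.307567=0.489484
k=3: u−w=-9.199000, u+w=-50.349000; √(b/2)=1.653784, √(2b)=3.307567; F=1.653784×(-9.199)=-15.213155, v=-50.349000/3.307567=-15.222367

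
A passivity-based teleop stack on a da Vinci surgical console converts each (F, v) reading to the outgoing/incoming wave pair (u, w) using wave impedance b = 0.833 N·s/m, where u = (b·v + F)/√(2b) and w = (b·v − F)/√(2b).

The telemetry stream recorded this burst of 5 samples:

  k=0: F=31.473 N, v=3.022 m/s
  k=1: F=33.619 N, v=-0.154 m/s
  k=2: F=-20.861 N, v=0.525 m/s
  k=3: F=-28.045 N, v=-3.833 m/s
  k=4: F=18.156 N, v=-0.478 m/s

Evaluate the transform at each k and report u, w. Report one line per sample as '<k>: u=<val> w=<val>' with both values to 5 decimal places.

k=0: b·v=0.833×3.022=2.51733; √(2b)=1.29074; u=(2.51733+31.473)/1.29074=26.33406, w=(2.51733−31.473)/1.29074=-22.43346
k=1: b·v=0.833×(-0.154)=-0.12828; √(2b)=1.29074; u=(-0.12828+33.619)/1.29074=25.94699, w=(-0.12828−33.619)/1.29074=-26.14576
k=2: b·v=0.833×0.525=0.43733; √(2b)=1.29074; u=(0.43733+(-20.861))/1.29074=-15.82328, w=(0.43733−(-20.861))/1.29074=16.50091
k=3: b·v=0.833×(-3.833)=-3.19289; √(2b)=1.29074; u=(-3.19289+(-28.045))/1.29074=-24.20161, w=(-3.19289−(-28.045))/1.29074=19.25421
k=4: b·v=0.833×(-0.478)=-0.39817; √(2b)=1.29074; u=(-0.39817+18.156)/1.29074=13.75790, w=(-0.39817−18.156)/1.29074=-14.37488

0: u=26.33406 w=-22.43346
1: u=25.94699 w=-26.14576
2: u=-15.82328 w=16.50091
3: u=-24.20161 w=19.25421
4: u=13.75790 w=-14.37488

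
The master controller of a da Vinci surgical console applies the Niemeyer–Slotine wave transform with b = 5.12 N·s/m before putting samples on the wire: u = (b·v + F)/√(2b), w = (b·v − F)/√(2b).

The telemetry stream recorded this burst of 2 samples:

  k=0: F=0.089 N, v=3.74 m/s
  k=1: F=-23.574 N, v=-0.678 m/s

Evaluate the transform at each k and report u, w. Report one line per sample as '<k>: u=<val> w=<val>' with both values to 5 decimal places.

k=0: b·v=5.12×3.74=19.14880; √(2b)=3.20000; u=(19.14880+0.089)/3.20000=6.01181, w=(19.14880−0.089)/3.20000=5.95619
k=1: b·v=5.12×(-0.678)=-3.47136; √(2b)=3.20000; u=(-3.47136+(-23.574))/3.20000=-8.45167, w=(-3.47136−(-23.574))/3.20000=6.28207

0: u=6.01181 w=5.95619
1: u=-8.45167 w=6.28207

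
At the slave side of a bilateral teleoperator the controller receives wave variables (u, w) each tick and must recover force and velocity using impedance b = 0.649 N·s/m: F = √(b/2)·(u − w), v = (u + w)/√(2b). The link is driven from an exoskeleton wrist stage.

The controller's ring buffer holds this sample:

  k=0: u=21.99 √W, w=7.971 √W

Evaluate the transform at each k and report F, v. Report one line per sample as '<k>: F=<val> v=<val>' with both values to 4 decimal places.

0: F=7.9859 v=26.2978

k=0: u−w=14.0190, u+w=29.9610; √(b/2)=0.5696, √(2b)=1.1393; F=0.5696×14.019=7.9859, v=29.9610/1.1393=26.2978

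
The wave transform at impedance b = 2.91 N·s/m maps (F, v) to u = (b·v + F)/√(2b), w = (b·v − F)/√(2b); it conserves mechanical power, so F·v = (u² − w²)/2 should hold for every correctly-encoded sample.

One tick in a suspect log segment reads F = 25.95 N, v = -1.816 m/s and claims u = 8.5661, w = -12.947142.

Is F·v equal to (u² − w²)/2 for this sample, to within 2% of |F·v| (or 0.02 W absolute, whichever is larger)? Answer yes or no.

yes

F·v = 25.95×(-1.816) = -47.125200 W.
(u² − w²)/2 = (73.378069 − 167.628486)/2 = -47.125208 W.
|Δ| = 0.000008;  2% of max(1, |F·v|) = 0.942504.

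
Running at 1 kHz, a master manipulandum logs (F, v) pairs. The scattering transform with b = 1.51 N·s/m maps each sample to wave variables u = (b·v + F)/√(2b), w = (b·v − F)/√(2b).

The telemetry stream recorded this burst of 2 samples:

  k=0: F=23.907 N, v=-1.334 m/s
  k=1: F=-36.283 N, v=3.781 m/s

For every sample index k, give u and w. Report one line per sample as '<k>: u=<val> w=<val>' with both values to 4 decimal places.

0: u=12.5978 w=-14.9161
1: u=-17.5932 w=24.1639

k=0: b·v=1.51×(-1.334)=-2.0143; √(2b)=1.7378; u=(-2.0143+23.907)/1.7378=12.5978, w=(-2.0143−23.907)/1.7378=-14.9161
k=1: b·v=1.51×3.781=5.7093; √(2b)=1.7378; u=(5.7093+(-36.283))/1.7378=-17.5932, w=(5.7093−(-36.283))/1.7378=24.1639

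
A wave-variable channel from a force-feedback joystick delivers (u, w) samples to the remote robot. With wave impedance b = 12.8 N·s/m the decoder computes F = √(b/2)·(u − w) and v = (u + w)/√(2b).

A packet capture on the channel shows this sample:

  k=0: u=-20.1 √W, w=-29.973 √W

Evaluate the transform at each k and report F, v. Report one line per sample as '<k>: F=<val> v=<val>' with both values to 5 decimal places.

0: F=24.97693 v=-9.89655

k=0: u−w=9.87300, u+w=-50.07300; √(b/2)=2.52982, √(2b)=5.05964; F=2.52982×9.873=24.97693, v=-50.07300/5.05964=-9.89655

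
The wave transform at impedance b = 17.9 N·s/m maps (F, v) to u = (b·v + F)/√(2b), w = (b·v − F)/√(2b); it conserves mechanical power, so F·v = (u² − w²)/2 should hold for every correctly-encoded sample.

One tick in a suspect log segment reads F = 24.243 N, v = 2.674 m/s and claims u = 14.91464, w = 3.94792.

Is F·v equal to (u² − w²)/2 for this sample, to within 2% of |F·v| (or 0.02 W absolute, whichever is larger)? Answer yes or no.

no

F·v = 24.243×2.674 = 64.82578 W.
(u² − w²)/2 = (222.44649 − 15.58607)/2 = 103.43021 W.
|Δ| = 38.60443;  2% of max(1, |F·v|) = 1.29652.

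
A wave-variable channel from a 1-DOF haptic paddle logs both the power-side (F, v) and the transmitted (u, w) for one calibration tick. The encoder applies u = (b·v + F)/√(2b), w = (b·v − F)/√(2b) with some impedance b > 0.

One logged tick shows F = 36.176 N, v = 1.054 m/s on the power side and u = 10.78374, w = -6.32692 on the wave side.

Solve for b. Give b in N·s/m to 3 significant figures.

b = 8.94 N·s/m

u + w = 4.45682;  u + w = √(2b)·v, so √(2b) = 4.45682/1.054 = 4.22848.
b = (√(2b))²/2 = 17.88006/2 = 8.94003.
(Check via u − w = 2F/√(2b): u − w = 17.11066, 2F/√(2b) = 17.11063.)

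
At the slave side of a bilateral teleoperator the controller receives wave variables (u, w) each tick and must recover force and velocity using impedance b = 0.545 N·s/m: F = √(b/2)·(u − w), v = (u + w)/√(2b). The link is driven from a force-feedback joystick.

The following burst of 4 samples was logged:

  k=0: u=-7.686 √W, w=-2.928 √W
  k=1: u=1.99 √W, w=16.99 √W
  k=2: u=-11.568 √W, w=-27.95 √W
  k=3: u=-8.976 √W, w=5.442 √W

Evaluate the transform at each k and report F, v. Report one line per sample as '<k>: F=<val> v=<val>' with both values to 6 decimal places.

k=0: u−w=-4.758000, u+w=-10.614000; √(b/2)=0.522015, √(2b)=1.044031; F=0.522015×(-4.758)=-2.483749, v=-10.614000/1.044031=-10.166368
k=1: u−w=-15.000000, u+w=18.980000; √(b/2)=0.522015, √(2b)=1.044031; F=0.522015×(-15.0)=-7.830230, v=18.980000/1.044031=18.179543
k=2: u−w=16.382000, u+w=-39.518000; √(b/2)=0.522015, √(2b)=1.044031; F=0.522015×16.382=8.551655, v=-39.518000/1.044031=-37.851379
k=3: u−w=-14.418000, u+w=-3.534000; √(b/2)=0.522015, √(2b)=1.044031; F=0.522015×(-14.418)=-7.526417, v=-3.534000/1.044031=-3.384958

0: F=-2.483749 v=-10.166368
1: F=-7.830230 v=18.179543
2: F=8.551655 v=-37.851379
3: F=-7.526417 v=-3.384958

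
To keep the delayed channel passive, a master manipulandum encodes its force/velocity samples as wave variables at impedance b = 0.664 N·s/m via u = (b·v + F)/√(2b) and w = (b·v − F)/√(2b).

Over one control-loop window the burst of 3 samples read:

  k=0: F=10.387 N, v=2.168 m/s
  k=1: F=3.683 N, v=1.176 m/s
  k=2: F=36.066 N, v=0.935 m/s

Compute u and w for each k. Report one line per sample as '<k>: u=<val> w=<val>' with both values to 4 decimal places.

0: u=10.2626 w=-7.7643
1: u=3.8736 w=-2.5184
2: u=31.8355 w=-30.7580

k=0: b·v=0.664×2.168=1.4396; √(2b)=1.1524; u=(1.4396+10.387)/1.1524=10.2626, w=(1.4396−10.387)/1.1524=-7.7643
k=1: b·v=0.664×1.176=0.7809; √(2b)=1.1524; u=(0.7809+3.683)/1.1524=3.8736, w=(0.7809−3.683)/1.1524=-2.5184
k=2: b·v=0.664×0.935=0.6208; √(2b)=1.1524; u=(0.6208+36.066)/1.1524=31.8355, w=(0.6208−36.066)/1.1524=-30.7580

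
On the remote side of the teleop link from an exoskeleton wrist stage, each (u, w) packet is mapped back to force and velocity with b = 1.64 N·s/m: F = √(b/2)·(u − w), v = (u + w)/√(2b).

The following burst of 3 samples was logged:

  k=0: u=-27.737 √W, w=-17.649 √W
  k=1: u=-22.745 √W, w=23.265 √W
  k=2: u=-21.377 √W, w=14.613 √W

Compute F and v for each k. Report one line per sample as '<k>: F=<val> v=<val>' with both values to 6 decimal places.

k=0: u−w=-10.088000, u+w=-45.386000; √(b/2)=0.905539, √(2b)=1.811077; F=0.905539×(-10.088)=-9.135073, v=-45.386000/1.811077=-25.060226
k=1: u−w=-46.010000, u+w=0.520000; √(b/2)=0.905539, √(2b)=1.811077; F=0.905539×(-46.01)=-41.663827, v=0.520000/1.811077=0.287122
k=2: u−w=-35.990000, u+w=-6.764000; √(b/2)=0.905539, √(2b)=1.811077; F=0.905539×(-35.99)=-32.590331, v=-6.764000/1.811077=-3.734794

0: F=-9.135073 v=-25.060226
1: F=-41.663827 v=0.287122
2: F=-32.590331 v=-3.734794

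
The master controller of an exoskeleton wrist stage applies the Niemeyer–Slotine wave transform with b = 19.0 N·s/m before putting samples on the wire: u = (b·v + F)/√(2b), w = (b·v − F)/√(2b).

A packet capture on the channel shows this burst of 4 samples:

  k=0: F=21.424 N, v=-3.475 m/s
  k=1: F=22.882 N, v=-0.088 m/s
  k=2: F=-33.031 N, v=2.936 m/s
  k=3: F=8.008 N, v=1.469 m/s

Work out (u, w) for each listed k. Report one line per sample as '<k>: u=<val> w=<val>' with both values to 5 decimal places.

k=0: b·v=19.0×(-3.475)=-66.02500; √(2b)=6.16441; u=(-66.02500+21.424)/6.16441=-7.23524, w=(-66.02500−21.424)/6.16441=-14.18610
k=1: b·v=19.0×(-0.088)=-1.67200; √(2b)=6.16441; u=(-1.67200+22.882)/6.16441=3.44072, w=(-1.67200−22.882)/6.16441=-3.98318
k=2: b·v=19.0×2.936=55.78400; √(2b)=6.16441; u=(55.78400+(-33.031))/6.16441=3.69102, w=(55.78400−(-33.031))/6.16441=14.40770
k=3: b·v=19.0×1.469=27.91100; √(2b)=6.16441; u=(27.91100+8.008)/6.16441=5.82683, w=(27.91100−8.008)/6.16441=3.22869

0: u=-7.23524 w=-14.18610
1: u=3.44072 w=-3.98318
2: u=3.69102 w=14.40770
3: u=5.82683 w=3.22869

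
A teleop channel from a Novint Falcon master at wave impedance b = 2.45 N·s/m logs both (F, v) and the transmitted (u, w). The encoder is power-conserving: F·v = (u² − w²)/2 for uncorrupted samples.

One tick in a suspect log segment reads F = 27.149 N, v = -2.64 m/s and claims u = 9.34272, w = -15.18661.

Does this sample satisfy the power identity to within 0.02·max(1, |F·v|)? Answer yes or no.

yes

F·v = 27.149×(-2.64) = -71.6734 W.
(u² − w²)/2 = (87.2864 − 230.6331)/2 = -71.6734 W.
|Δ| = 0.0000;  2% of max(1, |F·v|) = 1.4335.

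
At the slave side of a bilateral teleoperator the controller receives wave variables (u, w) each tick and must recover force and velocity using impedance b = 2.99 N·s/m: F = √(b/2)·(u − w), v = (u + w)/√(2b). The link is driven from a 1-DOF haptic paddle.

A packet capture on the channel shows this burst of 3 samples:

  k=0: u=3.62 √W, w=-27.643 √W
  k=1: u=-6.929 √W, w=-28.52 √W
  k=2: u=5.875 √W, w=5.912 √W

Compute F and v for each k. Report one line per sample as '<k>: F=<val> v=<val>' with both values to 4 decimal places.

0: F=38.2253 v=-9.8237
1: F=26.3994 v=-14.4962
2: F=-0.0452 v=4.8201

k=0: u−w=31.2630, u+w=-24.0230; √(b/2)=1.2227, √(2b)=2.4454; F=1.2227×31.263=38.2253, v=-24.0230/2.4454=-9.8237
k=1: u−w=21.5910, u+w=-35.4490; √(b/2)=1.2227, √(2b)=2.4454; F=1.2227×21.591=26.3994, v=-35.4490/2.4454=-14.4962
k=2: u−w=-0.0370, u+w=11.7870; √(b/2)=1.2227, √(2b)=2.4454; F=1.2227×(-0.037)=-0.0452, v=11.7870/2.4454=4.8201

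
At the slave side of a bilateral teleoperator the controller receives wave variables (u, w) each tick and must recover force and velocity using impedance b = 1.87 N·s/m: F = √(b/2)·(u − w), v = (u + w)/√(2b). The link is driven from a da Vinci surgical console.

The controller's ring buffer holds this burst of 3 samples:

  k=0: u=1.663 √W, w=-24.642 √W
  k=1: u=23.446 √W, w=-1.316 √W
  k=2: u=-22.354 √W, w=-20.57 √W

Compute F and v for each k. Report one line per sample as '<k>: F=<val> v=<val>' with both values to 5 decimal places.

k=0: u−w=26.30500, u+w=-22.97900; √(b/2)=0.96695, √(2b)=1.93391; F=0.96695×26.305=25.43572, v=-22.97900/1.93391=-11.88216
k=1: u−w=24.76200, u+w=22.13000; √(b/2)=0.96695, √(2b)=1.93391; F=0.96695×24.762=23.94371, v=22.13000/1.93391=11.44315
k=2: u−w=-1.78400, u+w=-42.92400; √(b/2)=0.96695, √(2b)=1.93391; F=0.96695×(-1.784)=-1.72505, v=-42.92400/1.93391=-22.19547

0: F=25.43572 v=-11.88216
1: F=23.94371 v=11.44315
2: F=-1.72505 v=-22.19547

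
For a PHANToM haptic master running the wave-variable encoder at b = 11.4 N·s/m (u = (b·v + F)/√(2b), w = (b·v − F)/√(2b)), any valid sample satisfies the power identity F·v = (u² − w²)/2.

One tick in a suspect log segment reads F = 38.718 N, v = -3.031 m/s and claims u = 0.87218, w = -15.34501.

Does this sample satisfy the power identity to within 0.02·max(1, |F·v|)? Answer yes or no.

F·v = 38.718×(-3.031) = -117.3543 W.
(u² − w²)/2 = (0.7607 − 235.4693)/2 = -117.3543 W.
|Δ| = 0.0001;  2% of max(1, |F·v|) = 2.3471.

yes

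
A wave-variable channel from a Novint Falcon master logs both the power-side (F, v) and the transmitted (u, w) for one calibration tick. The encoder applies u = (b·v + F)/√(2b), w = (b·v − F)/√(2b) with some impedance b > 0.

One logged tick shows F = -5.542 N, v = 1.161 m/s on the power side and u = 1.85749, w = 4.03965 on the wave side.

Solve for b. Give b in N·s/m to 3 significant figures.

b = 12.9 N·s/m

u + w = 5.89714;  u + w = √(2b)·v, so √(2b) = 5.89714/1.161 = 5.07936.
b = (√(2b))²/2 = 25.79992/2 = 12.89996.
(Check via u − w = 2F/√(2b): u − w = -2.18216, 2F/√(2b) = -2.18216.)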